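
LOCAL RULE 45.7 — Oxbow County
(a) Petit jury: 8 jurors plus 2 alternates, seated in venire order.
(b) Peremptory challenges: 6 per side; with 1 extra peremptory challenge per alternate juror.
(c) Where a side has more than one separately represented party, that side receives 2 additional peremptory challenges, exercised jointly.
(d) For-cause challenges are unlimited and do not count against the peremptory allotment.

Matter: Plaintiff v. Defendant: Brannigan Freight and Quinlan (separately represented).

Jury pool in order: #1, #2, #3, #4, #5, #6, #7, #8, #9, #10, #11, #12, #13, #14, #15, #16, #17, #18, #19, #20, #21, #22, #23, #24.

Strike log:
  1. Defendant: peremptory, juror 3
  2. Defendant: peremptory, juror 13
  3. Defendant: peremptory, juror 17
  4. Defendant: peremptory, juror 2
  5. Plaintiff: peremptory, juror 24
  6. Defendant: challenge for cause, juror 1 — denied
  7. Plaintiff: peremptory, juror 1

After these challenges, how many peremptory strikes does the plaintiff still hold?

6

Plaintiff allotment: 6 base + 1 × 2 alternates = 8.
Plaintiff peremptories used: #24, #1 — 2.
Remaining: 8 − 2 = 6.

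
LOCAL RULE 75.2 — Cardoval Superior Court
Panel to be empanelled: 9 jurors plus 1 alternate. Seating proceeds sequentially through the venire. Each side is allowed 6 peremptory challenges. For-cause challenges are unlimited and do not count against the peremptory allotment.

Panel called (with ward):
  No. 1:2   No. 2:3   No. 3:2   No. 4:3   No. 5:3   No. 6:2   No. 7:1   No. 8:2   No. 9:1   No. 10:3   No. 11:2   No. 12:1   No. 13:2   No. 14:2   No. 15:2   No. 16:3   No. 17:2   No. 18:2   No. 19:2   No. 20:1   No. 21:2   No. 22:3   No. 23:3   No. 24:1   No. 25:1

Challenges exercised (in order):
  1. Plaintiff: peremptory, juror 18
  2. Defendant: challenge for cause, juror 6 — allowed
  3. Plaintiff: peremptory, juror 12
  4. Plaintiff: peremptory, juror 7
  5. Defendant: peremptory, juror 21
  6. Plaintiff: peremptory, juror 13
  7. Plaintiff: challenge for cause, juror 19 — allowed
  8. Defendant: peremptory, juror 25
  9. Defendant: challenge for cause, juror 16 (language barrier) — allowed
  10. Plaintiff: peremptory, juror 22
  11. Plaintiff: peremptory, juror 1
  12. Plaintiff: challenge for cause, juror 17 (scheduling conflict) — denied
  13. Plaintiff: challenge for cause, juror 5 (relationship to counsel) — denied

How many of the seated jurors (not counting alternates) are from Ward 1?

1

Removed: #1, #6, #7, #12, #13, #16, #18, #19, #21, #22, #25.
Seated jurors 1–9: #2, #3, #4, #5, #8, #9, #10, #11, #14 (alternates #15 not counted).
Of those, in Ward 1: #9 → 1.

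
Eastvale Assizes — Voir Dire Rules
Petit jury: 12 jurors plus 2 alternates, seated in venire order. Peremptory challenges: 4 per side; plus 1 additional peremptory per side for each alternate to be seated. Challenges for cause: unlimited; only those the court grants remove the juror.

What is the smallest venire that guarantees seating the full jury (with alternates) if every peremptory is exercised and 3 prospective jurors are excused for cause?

Seats to fill: 12 + 2 alternates = 14.
Peremptories: 4 + 1×2 = 6 per side × 2 sides = 12.
For-cause removals: 3.
Minimum venire: 14 + 12 + 3 = 29.

29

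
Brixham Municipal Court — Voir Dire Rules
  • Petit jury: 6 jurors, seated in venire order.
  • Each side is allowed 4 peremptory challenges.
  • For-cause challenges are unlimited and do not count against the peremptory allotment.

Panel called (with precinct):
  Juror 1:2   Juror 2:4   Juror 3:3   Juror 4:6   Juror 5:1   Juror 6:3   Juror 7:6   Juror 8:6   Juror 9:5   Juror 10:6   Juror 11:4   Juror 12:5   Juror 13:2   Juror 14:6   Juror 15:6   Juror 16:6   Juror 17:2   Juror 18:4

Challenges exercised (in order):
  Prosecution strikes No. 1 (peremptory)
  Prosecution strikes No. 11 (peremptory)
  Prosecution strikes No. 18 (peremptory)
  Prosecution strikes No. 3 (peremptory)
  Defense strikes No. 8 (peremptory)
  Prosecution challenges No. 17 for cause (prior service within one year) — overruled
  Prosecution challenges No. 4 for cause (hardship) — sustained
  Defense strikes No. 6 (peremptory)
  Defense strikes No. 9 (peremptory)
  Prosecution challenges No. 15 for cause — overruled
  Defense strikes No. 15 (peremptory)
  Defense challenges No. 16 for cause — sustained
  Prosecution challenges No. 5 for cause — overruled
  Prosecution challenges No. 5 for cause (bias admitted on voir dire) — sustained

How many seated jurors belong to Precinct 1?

0

Removed: #1, #3, #4, #5, #6, #8, #9, #11, #15, #16, #18.
Seated jurors 1–6: #2, #7, #10, #12, #13, #14.
None of those are in Precinct 1 → 0.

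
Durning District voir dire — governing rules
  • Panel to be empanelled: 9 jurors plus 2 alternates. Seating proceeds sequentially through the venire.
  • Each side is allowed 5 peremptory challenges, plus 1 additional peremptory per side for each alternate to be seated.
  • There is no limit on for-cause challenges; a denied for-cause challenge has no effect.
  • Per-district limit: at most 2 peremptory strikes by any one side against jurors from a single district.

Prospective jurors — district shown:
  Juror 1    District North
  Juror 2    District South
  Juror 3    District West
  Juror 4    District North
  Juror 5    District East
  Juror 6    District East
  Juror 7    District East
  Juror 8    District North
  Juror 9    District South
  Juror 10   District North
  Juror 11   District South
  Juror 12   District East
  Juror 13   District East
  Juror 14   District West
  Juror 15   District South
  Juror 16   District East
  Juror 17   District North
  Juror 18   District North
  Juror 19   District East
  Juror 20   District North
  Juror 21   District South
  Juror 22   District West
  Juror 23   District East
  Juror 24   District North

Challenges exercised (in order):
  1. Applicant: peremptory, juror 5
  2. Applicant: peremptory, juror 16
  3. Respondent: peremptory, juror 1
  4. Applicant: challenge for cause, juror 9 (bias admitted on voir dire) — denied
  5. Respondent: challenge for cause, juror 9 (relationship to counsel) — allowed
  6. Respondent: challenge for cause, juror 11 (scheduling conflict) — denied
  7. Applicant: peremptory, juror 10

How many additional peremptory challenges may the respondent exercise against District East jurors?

Respondent peremptories so far: #1 — 1 of 7 used, 6 left overall.
Against District East: none yet — per-district cap 2 leaves 2.
Binding limit: min(6, 2) = 2.

2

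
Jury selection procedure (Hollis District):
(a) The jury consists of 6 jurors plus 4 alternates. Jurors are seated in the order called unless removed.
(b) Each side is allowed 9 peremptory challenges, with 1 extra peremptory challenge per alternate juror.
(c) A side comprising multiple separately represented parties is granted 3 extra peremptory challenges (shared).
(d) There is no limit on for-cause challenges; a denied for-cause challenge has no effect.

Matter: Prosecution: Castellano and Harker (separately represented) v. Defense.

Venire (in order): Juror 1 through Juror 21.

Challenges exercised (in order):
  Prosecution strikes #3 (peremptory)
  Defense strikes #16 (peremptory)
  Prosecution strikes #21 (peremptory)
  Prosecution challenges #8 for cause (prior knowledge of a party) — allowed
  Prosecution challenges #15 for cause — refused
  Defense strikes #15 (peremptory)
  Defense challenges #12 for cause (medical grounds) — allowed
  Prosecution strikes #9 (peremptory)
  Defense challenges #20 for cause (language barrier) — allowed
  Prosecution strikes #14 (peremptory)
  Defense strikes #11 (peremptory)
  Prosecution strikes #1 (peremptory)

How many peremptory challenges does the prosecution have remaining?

Prosecution allotment: 9 base + 1 × 4 alternates + 3 multi-party = 16.
Prosecution peremptories used: #3, #21, #9, #14, #1 — 5 (for-cause on #8, #15 don't count).
Remaining: 16 − 5 = 11.

11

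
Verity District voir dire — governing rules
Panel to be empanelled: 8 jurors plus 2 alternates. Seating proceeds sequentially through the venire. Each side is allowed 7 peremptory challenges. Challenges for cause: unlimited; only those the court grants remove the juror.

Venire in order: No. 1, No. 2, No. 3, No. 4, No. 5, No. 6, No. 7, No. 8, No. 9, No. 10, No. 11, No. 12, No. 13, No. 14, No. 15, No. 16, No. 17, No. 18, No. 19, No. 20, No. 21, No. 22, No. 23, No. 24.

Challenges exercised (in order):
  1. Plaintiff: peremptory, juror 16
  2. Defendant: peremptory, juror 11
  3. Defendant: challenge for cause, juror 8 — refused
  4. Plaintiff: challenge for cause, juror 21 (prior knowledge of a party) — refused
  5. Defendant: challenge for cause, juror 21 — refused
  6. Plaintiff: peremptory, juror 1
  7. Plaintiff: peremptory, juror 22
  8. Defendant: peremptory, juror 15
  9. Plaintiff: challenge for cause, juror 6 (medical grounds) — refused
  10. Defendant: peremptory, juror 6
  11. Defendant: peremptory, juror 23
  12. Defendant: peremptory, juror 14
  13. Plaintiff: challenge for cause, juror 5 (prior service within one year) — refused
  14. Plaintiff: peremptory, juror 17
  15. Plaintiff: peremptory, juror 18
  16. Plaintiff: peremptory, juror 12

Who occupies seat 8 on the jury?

Removed: #1, #6, #11, #12, #14, #15, #16, #17, #18, #22, #23. (#5, #8, #21 stay — for-cause denied.)
Seating in order: seats 1–8 → #2, #3, #4, #5, #7, #8, #9, #10; alternates → #13, #19.
So seat 8 is #10.

10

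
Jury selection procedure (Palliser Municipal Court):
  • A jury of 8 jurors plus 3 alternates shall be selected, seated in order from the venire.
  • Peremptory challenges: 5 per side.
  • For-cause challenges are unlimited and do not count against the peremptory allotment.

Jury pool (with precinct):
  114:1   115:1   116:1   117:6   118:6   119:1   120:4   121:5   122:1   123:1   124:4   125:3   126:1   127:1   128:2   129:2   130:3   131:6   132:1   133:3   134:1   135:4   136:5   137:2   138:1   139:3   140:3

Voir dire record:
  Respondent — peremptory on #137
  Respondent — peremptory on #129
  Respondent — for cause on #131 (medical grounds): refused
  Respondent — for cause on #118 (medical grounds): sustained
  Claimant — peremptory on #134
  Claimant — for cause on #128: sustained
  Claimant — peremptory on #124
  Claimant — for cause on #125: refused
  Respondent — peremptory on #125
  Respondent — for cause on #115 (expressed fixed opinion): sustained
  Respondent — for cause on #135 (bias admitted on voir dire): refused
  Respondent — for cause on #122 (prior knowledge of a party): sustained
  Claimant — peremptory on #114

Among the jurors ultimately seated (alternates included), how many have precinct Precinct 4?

Removed: #114, #115, #118, #122, #124, #125, #128, #129, #134, #137.
Seated (11 incl. alternates): #116, #117, #119, #120, #121, #123, #126, #127, #130, #131, #132.
Of those, in Precinct 4: #120 → 1.

1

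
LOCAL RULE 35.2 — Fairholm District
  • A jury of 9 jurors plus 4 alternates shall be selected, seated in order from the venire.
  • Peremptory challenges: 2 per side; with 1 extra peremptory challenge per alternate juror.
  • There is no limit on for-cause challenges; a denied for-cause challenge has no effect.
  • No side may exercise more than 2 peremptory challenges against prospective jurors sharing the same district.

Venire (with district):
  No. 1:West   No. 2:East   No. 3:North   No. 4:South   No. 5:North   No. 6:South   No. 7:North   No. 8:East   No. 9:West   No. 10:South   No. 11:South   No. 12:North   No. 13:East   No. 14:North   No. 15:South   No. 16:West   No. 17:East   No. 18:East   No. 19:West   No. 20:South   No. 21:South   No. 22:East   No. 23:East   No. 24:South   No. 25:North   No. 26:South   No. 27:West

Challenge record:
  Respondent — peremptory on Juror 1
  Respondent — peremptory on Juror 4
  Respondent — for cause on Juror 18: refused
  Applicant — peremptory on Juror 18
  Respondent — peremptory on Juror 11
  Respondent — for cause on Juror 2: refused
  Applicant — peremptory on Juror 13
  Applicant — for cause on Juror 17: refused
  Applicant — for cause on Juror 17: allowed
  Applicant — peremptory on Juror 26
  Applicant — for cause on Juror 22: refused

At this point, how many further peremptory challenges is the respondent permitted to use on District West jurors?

Respondent peremptories so far: #1, #4, #11 — 3 of 6 used, 3 left overall.
Against District West: #1 — 1 used; per-district cap 2 leaves 1.
Binding limit: min(3, 1) = 1.

1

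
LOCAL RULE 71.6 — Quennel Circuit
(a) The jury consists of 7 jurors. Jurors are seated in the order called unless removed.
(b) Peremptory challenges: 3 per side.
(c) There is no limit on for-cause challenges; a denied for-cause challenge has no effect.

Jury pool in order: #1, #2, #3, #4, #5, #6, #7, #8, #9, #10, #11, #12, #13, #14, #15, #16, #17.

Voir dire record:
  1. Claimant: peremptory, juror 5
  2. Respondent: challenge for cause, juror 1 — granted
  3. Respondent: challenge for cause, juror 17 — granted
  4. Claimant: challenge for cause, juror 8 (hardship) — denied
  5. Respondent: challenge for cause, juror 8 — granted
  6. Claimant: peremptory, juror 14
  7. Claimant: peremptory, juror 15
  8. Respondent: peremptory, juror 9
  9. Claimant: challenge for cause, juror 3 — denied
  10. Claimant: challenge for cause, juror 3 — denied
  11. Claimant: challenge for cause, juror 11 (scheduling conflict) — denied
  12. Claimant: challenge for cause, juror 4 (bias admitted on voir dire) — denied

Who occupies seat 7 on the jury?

11

Removed: #1, #5, #8, #9, #14, #15, #17. (#3, #4, #11 stay — for-cause denied.)
Filling seats in venire order through position 7: #2, #3, #4, #6, #7, #10, #11.
So seat 7 is #11.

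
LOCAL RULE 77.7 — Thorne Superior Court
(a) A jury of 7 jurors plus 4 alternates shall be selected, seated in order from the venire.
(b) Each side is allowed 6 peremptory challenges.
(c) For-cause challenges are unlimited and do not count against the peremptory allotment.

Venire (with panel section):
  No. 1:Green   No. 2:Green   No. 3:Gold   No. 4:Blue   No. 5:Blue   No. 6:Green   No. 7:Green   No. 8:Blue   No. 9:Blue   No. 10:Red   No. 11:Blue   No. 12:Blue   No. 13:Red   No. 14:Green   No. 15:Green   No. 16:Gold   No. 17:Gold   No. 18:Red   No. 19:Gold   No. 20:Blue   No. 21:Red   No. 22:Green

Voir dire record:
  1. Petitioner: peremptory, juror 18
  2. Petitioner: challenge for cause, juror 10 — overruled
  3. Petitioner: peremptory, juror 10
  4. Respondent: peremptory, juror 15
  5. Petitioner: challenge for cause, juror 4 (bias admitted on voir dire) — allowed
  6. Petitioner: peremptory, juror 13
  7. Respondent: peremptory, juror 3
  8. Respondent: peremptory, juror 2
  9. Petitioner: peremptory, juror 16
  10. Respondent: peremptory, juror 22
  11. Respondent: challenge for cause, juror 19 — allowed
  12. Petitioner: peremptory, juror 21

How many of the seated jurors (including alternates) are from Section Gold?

1

Removed: #2, #3, #4, #10, #13, #15, #16, #18, #19, #21, #22.
Seated (11 incl. alternates): #1, #5, #6, #7, #8, #9, #11, #12, #14, #17, #20.
Of those, in Section Gold: #17 → 1.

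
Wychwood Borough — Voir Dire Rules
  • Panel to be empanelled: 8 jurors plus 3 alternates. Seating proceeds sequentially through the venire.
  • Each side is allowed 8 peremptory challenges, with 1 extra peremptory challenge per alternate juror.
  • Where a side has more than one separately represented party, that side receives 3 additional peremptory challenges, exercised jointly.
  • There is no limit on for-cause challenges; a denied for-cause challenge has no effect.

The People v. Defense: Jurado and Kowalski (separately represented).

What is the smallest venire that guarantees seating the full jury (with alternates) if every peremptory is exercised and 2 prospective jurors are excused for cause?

Seats to fill: 8 + 3 alternates = 11.
Peremptories — The People: 8 + 1×3 = 11; Defense: 8 + 1×3 + 3 = 14; total 25.
For-cause removals: 2.
Minimum venire: 11 + 25 + 2 = 38.

38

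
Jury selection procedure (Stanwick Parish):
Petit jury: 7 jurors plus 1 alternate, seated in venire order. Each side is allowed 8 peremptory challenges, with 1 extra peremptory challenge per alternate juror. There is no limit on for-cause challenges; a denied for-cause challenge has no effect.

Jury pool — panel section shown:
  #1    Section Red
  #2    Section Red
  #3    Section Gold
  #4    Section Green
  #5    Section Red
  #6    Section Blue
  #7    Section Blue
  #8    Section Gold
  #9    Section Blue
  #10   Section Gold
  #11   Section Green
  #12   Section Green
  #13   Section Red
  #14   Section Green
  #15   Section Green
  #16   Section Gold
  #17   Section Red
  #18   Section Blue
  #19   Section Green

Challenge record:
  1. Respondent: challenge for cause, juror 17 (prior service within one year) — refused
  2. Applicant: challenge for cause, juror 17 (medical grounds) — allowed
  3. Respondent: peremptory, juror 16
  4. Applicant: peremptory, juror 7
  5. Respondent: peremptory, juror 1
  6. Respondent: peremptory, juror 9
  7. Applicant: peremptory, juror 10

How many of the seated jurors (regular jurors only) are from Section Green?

2

Removed: #1, #7, #9, #10, #16, #17.
Seated jurors 1–7: #2, #3, #4, #5, #6, #8, #11 (alternates #12 not counted).
Of those, in Section Green: #4, #11 → 2.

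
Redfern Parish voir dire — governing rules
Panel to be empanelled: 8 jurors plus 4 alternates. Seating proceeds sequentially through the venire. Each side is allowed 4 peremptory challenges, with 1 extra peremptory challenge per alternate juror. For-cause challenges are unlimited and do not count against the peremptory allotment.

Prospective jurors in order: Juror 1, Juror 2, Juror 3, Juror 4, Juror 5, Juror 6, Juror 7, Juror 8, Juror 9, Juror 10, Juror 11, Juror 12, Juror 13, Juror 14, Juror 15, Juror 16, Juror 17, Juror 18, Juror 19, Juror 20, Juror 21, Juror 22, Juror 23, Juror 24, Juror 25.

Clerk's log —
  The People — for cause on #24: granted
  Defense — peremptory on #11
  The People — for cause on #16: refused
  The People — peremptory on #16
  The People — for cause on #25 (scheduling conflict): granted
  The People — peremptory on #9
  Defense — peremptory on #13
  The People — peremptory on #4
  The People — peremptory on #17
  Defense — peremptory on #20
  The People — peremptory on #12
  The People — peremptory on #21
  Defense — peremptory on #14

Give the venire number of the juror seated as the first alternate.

15

Removed: #4, #9, #11, #12, #13, #14, #16, #17, #20, #21, #24, #25.
Seating in order: seats 1–8 → #1, #2, #3, #5, #6, #7, #8, #10; alternates → #15, #18, #19, #22.
So alternate 1 is #15.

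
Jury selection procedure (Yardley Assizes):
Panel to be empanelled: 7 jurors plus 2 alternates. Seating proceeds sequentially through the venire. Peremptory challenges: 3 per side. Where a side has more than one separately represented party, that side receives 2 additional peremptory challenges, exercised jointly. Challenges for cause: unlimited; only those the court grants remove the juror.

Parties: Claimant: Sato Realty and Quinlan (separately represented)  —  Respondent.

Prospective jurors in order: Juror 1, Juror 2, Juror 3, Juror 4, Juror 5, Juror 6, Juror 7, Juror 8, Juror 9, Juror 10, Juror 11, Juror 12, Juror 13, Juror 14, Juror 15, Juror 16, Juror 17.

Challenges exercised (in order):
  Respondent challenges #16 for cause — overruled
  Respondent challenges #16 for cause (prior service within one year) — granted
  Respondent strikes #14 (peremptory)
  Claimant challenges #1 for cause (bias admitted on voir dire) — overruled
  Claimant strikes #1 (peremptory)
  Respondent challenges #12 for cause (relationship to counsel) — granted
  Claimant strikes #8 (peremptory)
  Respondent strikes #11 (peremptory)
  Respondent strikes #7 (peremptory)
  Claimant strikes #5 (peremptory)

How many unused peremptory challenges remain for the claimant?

Claimant allotment: 3 base + 2 multi-party = 5.
Claimant peremptories used: #1, #8, #5 — 3 (the for-cause on #1 doesn't count).
Remaining: 5 − 3 = 2.

2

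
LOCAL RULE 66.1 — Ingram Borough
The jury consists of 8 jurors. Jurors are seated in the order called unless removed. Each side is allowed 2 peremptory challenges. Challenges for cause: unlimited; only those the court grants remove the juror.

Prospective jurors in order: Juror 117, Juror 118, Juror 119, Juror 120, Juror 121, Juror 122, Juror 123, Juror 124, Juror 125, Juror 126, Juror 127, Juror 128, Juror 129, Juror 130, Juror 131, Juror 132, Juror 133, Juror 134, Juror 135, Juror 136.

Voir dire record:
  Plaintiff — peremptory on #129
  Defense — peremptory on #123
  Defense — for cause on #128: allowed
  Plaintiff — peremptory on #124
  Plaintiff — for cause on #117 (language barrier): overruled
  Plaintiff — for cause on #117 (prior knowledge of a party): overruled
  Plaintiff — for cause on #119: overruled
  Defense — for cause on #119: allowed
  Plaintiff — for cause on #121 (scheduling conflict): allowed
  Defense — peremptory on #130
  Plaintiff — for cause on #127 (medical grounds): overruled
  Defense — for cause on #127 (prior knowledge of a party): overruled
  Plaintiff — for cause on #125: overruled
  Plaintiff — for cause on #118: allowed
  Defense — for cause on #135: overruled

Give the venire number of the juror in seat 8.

Removed: #118, #119, #121, #123, #124, #128, #129, #130. (#117, #125, #127, #135 stay — for-cause denied.)
Seating in order: seats 1–8 → #117, #120, #122, #125, #126, #127, #131, #132.
So seat 8 is #132.

132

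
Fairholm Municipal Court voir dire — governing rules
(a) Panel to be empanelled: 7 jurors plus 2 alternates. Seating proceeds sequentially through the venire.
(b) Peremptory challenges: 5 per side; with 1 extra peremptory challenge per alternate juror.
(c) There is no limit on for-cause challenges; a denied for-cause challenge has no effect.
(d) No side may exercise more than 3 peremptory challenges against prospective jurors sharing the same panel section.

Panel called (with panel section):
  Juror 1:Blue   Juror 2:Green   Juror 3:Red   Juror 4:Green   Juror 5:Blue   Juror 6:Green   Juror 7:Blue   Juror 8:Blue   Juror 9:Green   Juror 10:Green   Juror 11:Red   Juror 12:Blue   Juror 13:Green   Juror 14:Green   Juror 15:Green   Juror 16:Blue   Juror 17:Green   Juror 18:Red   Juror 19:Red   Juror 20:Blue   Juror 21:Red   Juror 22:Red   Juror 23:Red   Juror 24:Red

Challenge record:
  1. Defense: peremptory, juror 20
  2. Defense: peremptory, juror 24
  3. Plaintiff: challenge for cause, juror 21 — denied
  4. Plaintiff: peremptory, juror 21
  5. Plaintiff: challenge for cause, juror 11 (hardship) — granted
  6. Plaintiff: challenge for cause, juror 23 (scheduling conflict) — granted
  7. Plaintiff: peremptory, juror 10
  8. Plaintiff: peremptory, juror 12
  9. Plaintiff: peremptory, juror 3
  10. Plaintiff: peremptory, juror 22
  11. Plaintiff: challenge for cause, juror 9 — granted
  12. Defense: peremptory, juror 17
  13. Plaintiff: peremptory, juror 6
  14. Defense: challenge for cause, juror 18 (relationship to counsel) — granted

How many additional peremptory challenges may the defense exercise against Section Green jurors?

Defense peremptories so far: #20, #24, #17 — 3 of 7 used, 4 left overall.
Against Section Green: #17 — 1 used; per-section cap 3 leaves 2.
Binding limit: min(4, 2) = 2.

2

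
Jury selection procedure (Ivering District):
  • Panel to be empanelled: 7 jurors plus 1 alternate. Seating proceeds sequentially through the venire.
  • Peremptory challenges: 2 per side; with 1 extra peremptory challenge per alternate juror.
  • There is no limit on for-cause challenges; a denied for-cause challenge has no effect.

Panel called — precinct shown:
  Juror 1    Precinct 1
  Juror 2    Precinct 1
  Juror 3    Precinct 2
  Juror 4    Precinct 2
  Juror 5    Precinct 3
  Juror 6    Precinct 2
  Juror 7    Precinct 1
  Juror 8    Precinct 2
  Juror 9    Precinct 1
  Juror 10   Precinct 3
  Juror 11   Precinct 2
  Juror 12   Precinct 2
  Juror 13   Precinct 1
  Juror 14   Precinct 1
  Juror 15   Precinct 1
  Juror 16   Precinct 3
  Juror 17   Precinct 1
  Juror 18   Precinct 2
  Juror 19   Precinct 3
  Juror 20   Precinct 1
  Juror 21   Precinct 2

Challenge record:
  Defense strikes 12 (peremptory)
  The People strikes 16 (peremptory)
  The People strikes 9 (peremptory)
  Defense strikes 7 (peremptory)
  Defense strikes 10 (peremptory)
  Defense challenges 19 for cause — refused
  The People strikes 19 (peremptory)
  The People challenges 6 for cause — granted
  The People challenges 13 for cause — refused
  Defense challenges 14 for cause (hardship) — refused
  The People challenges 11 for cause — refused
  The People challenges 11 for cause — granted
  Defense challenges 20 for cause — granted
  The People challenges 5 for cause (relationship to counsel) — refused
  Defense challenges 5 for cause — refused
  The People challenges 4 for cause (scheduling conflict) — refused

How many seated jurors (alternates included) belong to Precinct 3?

1

Removed: #6, #7, #9, #10, #11, #12, #16, #19, #20.
Seated (8 incl. alternates): #1, #2, #3, #4, #5, #8, #13, #14.
Of those, in Precinct 3: #5 → 1.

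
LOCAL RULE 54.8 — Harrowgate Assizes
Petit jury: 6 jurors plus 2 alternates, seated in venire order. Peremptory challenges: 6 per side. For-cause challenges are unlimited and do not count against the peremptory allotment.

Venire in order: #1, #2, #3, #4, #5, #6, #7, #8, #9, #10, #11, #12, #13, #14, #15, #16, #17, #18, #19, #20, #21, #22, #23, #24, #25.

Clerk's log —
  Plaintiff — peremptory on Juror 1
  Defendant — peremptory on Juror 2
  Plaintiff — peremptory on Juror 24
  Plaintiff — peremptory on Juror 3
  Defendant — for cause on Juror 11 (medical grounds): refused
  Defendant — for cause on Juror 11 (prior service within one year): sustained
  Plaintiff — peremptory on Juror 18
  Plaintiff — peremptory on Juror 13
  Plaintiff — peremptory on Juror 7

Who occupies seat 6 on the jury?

Removed: #1, #2, #3, #7, #11, #13, #18, #24.
Seating in order: seats 1–6 → #4, #5, #6, #8, #9, #10; alternates → #12, #14.
So seat 6 is #10.

10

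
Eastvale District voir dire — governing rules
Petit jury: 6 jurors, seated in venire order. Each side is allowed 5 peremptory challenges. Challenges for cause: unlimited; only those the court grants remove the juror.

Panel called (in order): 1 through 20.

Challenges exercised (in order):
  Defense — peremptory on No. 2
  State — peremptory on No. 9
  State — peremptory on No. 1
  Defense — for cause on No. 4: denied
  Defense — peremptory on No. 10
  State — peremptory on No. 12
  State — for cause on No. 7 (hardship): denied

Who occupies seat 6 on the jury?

8

Removed: #1, #2, #9, #10, #12. (#4, #7 stay — for-cause denied.)
Seating in order: seats 1–6 → #3, #4, #5, #6, #7, #8.
So seat 6 is #8.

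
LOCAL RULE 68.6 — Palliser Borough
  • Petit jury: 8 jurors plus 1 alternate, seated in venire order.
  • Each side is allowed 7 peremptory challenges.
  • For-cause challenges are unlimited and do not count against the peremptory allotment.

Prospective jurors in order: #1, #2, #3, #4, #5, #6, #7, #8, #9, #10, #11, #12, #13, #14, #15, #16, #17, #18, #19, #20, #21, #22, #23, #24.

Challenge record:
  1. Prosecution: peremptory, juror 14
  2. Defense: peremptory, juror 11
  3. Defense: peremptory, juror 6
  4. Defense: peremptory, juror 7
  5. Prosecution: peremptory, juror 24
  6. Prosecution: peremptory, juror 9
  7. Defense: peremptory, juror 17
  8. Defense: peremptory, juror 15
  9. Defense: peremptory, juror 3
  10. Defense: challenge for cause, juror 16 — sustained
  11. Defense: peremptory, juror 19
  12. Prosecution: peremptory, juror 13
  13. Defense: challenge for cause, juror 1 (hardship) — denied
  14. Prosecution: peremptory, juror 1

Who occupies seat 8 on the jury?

20

Removed: #1, #3, #6, #7, #9, #11, #13, #14, #15, #16, #17, #19, #24.
Seating in order: seats 1–8 → #2, #4, #5, #8, #10, #12, #18, #20; alternates → #21.
So seat 8 is #20.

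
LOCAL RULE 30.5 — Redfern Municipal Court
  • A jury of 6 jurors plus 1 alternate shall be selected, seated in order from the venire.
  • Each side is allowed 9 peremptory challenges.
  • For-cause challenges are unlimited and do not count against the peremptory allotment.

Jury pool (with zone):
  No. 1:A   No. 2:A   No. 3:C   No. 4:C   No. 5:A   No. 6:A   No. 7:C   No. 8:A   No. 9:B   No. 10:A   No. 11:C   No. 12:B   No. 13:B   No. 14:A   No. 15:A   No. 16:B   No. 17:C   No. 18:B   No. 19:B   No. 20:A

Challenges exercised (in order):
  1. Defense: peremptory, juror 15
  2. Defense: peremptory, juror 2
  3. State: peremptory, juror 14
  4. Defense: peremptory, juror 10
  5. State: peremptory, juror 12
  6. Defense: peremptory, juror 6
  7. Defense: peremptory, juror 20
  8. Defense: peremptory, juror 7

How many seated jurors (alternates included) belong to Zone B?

1

Removed: #2, #6, #7, #10, #12, #14, #15, #20.
Seated (7 incl. alternates): #1, #3, #4, #5, #8, #9, #11.
Of those, in Zone B: #9 → 1.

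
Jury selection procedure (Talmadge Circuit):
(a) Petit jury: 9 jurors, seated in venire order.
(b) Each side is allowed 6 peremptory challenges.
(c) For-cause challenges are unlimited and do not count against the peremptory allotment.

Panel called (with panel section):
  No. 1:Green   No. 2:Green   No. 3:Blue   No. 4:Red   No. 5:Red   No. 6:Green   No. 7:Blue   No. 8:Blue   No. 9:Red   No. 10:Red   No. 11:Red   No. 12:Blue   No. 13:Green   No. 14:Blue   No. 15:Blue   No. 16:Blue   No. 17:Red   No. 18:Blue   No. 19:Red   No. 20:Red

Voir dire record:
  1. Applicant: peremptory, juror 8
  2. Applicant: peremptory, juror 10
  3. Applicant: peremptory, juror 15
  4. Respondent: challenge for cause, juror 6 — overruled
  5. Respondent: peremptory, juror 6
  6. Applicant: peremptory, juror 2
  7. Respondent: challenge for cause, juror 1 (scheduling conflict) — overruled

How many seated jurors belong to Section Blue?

Removed: #2, #6, #8, #10, #15.
Seated jurors 1–9: #1, #3, #4, #5, #7, #9, #11, #12, #13.
Of those, in Section Blue: #3, #7, #12 → 3.

3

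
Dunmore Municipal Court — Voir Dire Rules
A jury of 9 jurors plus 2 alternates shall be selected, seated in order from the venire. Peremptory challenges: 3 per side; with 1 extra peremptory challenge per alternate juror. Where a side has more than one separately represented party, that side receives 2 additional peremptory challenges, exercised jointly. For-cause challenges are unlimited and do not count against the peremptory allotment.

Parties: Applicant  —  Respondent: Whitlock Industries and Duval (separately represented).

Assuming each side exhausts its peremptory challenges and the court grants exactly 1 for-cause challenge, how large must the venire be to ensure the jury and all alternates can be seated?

24

Seats to fill: 9 + 2 alternates = 11.
Peremptories — Applicant: 3 + 1×2 = 5; Respondent: 3 + 1×2 + 2 = 7; total 12.
For-cause removals: 1.
Minimum venire: 11 + 12 + 1 = 24.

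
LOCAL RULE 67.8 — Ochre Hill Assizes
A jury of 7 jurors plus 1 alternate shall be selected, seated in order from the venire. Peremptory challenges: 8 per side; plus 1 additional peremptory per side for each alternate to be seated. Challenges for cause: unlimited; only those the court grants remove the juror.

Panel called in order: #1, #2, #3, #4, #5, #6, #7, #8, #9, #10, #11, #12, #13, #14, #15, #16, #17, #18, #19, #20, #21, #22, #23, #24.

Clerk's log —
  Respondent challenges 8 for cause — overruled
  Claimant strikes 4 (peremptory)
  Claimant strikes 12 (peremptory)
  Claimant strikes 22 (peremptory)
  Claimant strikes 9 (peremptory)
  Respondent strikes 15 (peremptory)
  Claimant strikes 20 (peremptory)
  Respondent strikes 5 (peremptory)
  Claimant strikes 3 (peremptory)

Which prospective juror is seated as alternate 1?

13

Removed: #3, #4, #5, #9, #12, #15, #20, #22. (#8 stays — for-cause denied.)
Seating in order: seats 1–7 → #1, #2, #6, #7, #8, #10, #11; alternates → #13.
So alternate 1 is #13.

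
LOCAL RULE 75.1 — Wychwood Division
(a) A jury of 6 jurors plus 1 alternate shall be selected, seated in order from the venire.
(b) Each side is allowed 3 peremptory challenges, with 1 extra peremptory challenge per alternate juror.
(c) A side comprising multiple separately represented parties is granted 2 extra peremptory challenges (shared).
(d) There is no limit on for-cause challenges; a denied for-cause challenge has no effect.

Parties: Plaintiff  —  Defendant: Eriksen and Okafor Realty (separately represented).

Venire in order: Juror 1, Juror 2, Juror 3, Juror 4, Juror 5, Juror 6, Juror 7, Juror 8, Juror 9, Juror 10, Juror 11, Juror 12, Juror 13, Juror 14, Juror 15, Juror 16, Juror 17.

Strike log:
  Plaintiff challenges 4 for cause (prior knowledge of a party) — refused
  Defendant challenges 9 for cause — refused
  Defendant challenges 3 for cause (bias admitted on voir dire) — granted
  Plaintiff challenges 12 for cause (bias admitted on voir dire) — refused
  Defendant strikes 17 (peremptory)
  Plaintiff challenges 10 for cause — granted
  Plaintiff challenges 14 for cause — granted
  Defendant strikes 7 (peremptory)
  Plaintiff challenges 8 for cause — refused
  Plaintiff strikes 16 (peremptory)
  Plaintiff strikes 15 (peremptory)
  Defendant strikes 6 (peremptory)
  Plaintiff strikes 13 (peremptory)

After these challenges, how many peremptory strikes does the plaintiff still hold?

Plaintiff allotment: 3 base + 1 × 1 alternate = 4.
Plaintiff peremptories used: #16, #15, #13 — 3 (for-cause on #4, #12, #10, #14, #8 don't count).
Remaining: 4 − 3 = 1.

1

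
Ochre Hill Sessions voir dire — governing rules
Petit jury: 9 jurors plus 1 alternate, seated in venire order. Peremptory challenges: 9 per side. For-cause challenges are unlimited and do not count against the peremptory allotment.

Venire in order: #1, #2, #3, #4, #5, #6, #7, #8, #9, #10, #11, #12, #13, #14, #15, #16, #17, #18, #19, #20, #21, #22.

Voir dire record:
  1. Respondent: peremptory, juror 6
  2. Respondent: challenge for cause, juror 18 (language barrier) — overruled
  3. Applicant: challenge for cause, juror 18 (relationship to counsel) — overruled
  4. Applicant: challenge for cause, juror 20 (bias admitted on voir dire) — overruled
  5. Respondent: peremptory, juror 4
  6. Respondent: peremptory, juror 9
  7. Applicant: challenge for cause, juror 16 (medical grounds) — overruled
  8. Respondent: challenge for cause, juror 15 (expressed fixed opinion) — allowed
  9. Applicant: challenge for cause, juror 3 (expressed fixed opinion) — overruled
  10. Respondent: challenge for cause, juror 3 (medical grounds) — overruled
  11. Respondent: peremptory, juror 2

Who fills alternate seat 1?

Removed: #2, #4, #6, #9, #15. (#3, #16, #18, #20 stay — for-cause denied.)
Seating in order: seats 1–9 → #1, #3, #5, #7, #8, #10, #11, #12, #13; alternates → #14.
So alternate 1 is #14.

14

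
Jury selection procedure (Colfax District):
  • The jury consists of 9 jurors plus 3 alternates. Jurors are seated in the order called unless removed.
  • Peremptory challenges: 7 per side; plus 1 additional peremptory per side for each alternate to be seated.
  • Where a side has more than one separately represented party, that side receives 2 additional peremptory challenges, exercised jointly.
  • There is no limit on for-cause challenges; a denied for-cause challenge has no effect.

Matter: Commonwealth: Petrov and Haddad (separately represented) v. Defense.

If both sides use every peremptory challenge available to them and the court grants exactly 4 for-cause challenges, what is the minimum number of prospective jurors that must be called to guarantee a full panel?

38

Seats to fill: 9 + 3 alternates = 12.
Peremptories — Commonwealth: 7 + 1×3 + 2 = 12; Defense: 7 + 1×3 = 10; total 22.
For-cause removals: 4.
Minimum venire: 12 + 22 + 4 = 38.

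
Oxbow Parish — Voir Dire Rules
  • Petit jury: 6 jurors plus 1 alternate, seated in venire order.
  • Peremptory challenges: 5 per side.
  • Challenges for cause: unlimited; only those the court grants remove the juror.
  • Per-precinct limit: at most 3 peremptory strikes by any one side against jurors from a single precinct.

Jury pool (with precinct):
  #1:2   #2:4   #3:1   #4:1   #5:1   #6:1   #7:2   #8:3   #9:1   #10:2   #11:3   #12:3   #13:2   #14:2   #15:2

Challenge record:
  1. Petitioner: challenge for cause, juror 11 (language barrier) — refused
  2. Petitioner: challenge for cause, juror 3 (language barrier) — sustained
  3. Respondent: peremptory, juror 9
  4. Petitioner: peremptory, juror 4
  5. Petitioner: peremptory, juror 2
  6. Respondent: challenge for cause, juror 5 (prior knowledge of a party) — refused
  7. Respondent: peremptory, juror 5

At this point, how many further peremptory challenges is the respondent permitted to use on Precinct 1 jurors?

Respondent peremptories so far: #9, #5 — 2 of 5 used, 3 left overall.
Against Precinct 1: #9, #5 — 2 used; per-precinct cap 3 leaves 1.
Binding limit: min(3, 1) = 1.

1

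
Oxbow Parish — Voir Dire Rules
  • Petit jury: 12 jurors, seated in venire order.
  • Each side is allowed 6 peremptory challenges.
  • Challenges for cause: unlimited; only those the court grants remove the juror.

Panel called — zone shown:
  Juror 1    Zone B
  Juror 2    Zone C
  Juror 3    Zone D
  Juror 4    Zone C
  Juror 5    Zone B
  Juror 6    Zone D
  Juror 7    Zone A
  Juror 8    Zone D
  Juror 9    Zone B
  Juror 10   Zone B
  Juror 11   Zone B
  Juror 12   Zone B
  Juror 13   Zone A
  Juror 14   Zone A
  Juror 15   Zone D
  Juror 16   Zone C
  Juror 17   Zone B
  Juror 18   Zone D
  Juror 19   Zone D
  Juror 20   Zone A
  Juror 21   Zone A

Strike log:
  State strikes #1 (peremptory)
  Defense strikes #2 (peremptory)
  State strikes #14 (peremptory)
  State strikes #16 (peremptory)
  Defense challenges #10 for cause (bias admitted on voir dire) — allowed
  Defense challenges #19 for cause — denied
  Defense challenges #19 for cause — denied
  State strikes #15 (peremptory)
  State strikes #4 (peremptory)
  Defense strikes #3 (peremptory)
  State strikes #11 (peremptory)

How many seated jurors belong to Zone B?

4

Removed: #1, #2, #3, #4, #10, #11, #14, #15, #16.
Seated jurors 1–12: #5, #6, #7, #8, #9, #12, #13, #17, #18, #19, #20, #21.
Of those, in Zone B: #5, #9, #12, #17 → 4.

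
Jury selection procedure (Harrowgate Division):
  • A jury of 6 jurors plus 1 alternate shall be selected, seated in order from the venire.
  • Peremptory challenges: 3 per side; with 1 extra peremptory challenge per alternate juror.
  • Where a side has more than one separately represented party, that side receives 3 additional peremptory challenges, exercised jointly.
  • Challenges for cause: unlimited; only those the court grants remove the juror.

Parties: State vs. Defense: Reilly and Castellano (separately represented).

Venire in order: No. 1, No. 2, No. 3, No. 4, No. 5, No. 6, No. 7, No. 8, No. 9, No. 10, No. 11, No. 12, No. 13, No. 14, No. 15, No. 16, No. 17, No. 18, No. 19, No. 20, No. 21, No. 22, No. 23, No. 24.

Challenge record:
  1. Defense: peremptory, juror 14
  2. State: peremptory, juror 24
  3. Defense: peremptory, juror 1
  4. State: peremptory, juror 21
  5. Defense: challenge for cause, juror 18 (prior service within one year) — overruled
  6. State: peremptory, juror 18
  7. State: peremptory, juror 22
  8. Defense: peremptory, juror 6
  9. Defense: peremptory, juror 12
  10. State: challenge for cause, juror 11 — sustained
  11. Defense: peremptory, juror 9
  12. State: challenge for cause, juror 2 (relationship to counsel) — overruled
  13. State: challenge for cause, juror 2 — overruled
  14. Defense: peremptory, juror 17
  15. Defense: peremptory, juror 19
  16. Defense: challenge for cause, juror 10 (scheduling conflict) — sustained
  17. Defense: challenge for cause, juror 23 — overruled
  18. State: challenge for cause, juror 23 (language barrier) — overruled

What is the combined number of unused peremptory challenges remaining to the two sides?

State allotment: 3 base + 1 × 1 alternate = 4. Defense allotment: 3 base + 1 × 1 alternate + 3 multi-party = 7.
State peremptories used: #24, #21, #18, #22 — 4 (for-cause on #11, #2, #2, #23 don't count).
Defense peremptories used: #14, #1, #6, #12, #9, #17, #19 — 7 (for-cause on #18, #10, #23 don't count).
Remaining: (4 − 4) + (7 − 7) = 0.

0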